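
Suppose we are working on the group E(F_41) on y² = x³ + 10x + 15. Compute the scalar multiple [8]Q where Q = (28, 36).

Repeated addition: build up to 8Q.
2Q: tangent at (28, 36): λ = (3·28² + 10)/(2·36) ≡ 25/31. 31⁻¹ ≡ 4 (mod 41), so λ ≡ 25·4 ≡ 18.
  x = λ² - 28 - 28 = 324 - 56 ≡ 22; y = λ·(28 - 22) - 36 ≡ 31. → (22, 31)
3Q: (22, 31) + (28, 36). λ = (36 - 31)/(28 - 22) ≡ 5/6 mod 41. 6⁻¹ ≡ 7 (mod 41), so λ ≡ 35.
  x = λ² - 22 - 28 = 1225 - 50 ≡ 27; y = λ·(22 - 27) - 31 ≡ 40. → (27, 40)
4Q: (27, 40) + (28, 36). λ = (36 - 40)/(28 - 27) ≡ 37/1 mod 41. 1⁻¹ ≡ 1 (mod 41), so λ ≡ 37.
  x = λ² - 27 - 28 = 1369 - 55 ≡ 2; y = λ·(27 - 2) - 40 ≡ 24. → (2, 24)
5Q: (2, 24) + (28, 36). λ = (36 - 24)/(28 - 2) ≡ 12/26 mod 41. 26⁻¹ ≡ 30 (mod 41), so λ ≡ 32.
  x = λ² - 2 - 28 = 1024 - 30 ≡ 10; y = λ·(2 - 10) - 24 ≡ 7. → (10, 7)
6Q: (10, 7) + (28, 36). λ = (36 - 7)/(28 - 10) ≡ 29/18 mod 41. 18⁻¹ ≡ 16 (mod 41) since 18·16 = 288 ≡ 1, so λ ≡ 13.
  x = λ² - 10 - 28 = 169 - 38 ≡ 8; y = λ·(10 - 8) - 7 ≡ 19. → (8, 19)
7Q: (8, 19) + (28, 36). λ = (36 - 19)/(28 - 8) ≡ 17/20 mod 41. 20⁻¹ ≡ 39 (mod 41) since 20·39 = 780 ≡ 1, so λ ≡ 7.
  x = λ² - 8 - 28 = 49 - 36 ≡ 13; y = λ·(8 - 13) - 19 ≡ 28. → (13, 28)
8Q: (13, 28) + (28, 36). λ = (36 - 28)/(28 - 13) ≡ 8/15 mod 41. 15⁻¹ ≡ 11 (mod 41), so λ ≡ 6.
  x = λ² - 13 - 28 = 36 - 41 ≡ 36; y = λ·(13 - 36) - 28 ≡ 39. → (36, 39)

(36, 39)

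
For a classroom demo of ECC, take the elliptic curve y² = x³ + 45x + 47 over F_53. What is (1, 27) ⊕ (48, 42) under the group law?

(1, 27) + (48, 42). λ = (42 - 27)/(48 - 1) ≡ 15/47 mod 53. 47⁻¹ ≡ 44 (mod 53) since 47·44 = 2068 ≡ 1, so λ ≡ 24.
  x = λ² - 1 - 48 = 576 - 49 ≡ 50; y = λ·(1 - 50) - 27 ≡ 16. → (50, 16)

(50, 16)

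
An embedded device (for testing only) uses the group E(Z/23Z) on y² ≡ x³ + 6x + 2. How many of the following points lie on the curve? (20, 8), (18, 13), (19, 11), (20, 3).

(20, 8): 8² ≡ 18, rhs ≡ 3 → off.
(18, 13): 13² ≡ 8, rhs ≡ 8 → on.
(19, 11): 11² ≡ 6, rhs ≡ 6 → on.
(20, 3): 3² ≡ 9, rhs ≡ 3 → off.

2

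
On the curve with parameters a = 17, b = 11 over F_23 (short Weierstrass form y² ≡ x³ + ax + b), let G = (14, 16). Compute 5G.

(20, 5)

Repeated addition: build up to 5G.
2G: tangent at (14, 16): λ = (3·14² + 17)/(2·16) ≡ 7/9. 9⁻¹ ≡ 18 (mod 23) since 9·18 = 162 ≡ 1, so λ ≡ 7·18 ≡ 11.
  x = λ² - 14 - 14 = 121 - 28 ≡ 1; y = λ·(14 - 1) - 16 ≡ 12. → (1, 12)
3G: (1, 12) + (14, 16). λ = (16 - 12)/(14 - 1) ≡ 4/13 mod 23. 13⁻¹ ≡ 16 (mod 23), so λ ≡ 18.
  x = λ² - 1 - 14 = 324 - 15 ≡ 10; y = λ·(1 - 10) - 12 ≡ 10. → (10, 10)
4G: (10, 10) + (14, 16). λ = (16 - 10)/(14 - 10) ≡ 6/4 mod 23. 4⁻¹ ≡ 6 (mod 23) since 4·6 = 24 ≡ 1, so λ ≡ 13.
  x = λ² - 10 - 14 = 169 - 24 ≡ 7; y = λ·(10 - 7) - 10 ≡ 6. → (7, 6)
5G: (7, 6) + (14, 16). λ = (16 - 6)/(14 - 7) ≡ 10/7 mod 23. 7⁻¹ ≡ 10 (mod 23), so λ ≡ 8.
  x = λ² - 7 - 14 = 64 - 21 ≡ 20; y = λ·(7 - 20) - 6 ≡ 5. → (20, 5)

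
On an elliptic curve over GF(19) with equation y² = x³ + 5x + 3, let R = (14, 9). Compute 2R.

(7, 1)

tangent at (14, 9): λ = (3·14² + 5)/(2·9) ≡ 4/18. 18⁻¹ ≡ 18 (mod 19), so λ ≡ 4·18 ≡ 15.
  x = λ² - 14 - 14 = 225 - 28 ≡ 7; y = λ·(14 - 7) - 9 ≡ 1. → (7, 1)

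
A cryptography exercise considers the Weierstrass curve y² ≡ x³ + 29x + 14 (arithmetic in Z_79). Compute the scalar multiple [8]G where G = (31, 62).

(49, 49)

Repeated addition: build up to 8G.
2G: tangent at (31, 62): λ = (3·31² + 29)/(2·62) ≡ 68/45. 45⁻¹ ≡ 72 (mod 79), so λ ≡ 68·72 ≡ 77.
  x = λ² - 31 - 31 = 5929 - 62 ≡ 21; y = λ·(31 - 21) - 62 ≡ 76. → (21, 76)
3G: (21, 76) + (31, 62). λ = (62 - 76)/(31 - 21) ≡ 65/10 mod 79. 10⁻¹ ≡ 8 (mod 79), so λ ≡ 46.
  x = λ² - 21 - 31 = 2116 - 52 ≡ 10; y = λ·(21 - 10) - 76 ≡ 35. → (10, 35)
4G: (10, 35) + (31, 62). λ = (62 - 35)/(31 - 10) ≡ 27/21 mod 79. 21⁻¹ ≡ 64 (mod 79), so λ ≡ 69.
  x = λ² - 10 - 31 = 4761 - 41 ≡ 59; y = λ·(10 - 59) - 35 ≡ 60. → (59, 60)
5G: (59, 60) + (31, 62). λ = (62 - 60)/(31 - 59) ≡ 2/51 mod 79. 51⁻¹ ≡ 31 (mod 79) since 51·31 = 1581 ≡ 1, so λ ≡ 62.
  x = λ² - 59 - 31 = 3844 - 90 ≡ 41; y = λ·(59 - 41) - 60 ≡ 29. → (41, 29)
6G: (41, 29) + (31, 62). λ = (62 - 29)/(31 - 41) ≡ 33/69 mod 79. 69⁻¹ ≡ 71 (mod 79), so λ ≡ 52.
  x = λ² - 41 - 31 = 2704 - 72 ≡ 25; y = λ·(41 - 25) - 29 ≡ 13. → (25, 13)
7G: (25, 13) + (31, 62). λ = (62 - 13)/(31 - 25) ≡ 49/6 mod 79. 6⁻¹ ≡ 66 (mod 79), so λ ≡ 74.
  x = λ² - 25 - 31 = 5476 - 56 ≡ 48; y = λ·(25 - 48) - 13 ≡ 23. → (48, 23)
8G: (48, 23) + (31, 62). λ = (62 - 23)/(31 - 48) ≡ 39/62 mod 79. 62⁻¹ ≡ 65 (mod 79) since 62·65 = 4030 ≡ 1, so λ ≡ 7.
  x = λ² - 48 - 31 = 49 - 79 ≡ 49; y = λ·(48 - 49) - 23 ≡ 49. → (49, 49)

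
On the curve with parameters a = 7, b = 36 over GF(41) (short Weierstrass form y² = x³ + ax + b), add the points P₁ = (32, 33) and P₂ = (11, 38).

(16, 12)

(32, 33) + (11, 38). λ = (38 - 33)/(11 - 32) ≡ 5/20 mod 41. 20⁻¹ ≡ 39 (mod 41) since 20·39 = 780 ≡ 1, so λ ≡ 31.
  x = λ² - 32 - 11 = 961 - 43 ≡ 16; y = λ·(32 - 16) - 33 ≡ 12. → (16, 12)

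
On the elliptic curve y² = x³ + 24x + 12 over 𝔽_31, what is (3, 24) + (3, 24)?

tangent at (3, 24): λ = (3·3² + 24)/(2·24) ≡ 20/17. 17⁻¹ ≡ 11 (mod 31), so λ ≡ 20·11 ≡ 3.
  x = λ² - 3 - 3 = 9 - 6 ≡ 3; y = λ·(3 - 3) - 24 ≡ 7. → (3, 7)

(3, 7)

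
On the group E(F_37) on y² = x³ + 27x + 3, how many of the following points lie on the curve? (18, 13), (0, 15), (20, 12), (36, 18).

2

(18, 13): 13² ≡ 21, rhs ≡ 31 → off.
(0, 15): 15² ≡ 3, rhs ≡ 3 → on.
(20, 12): 12² ≡ 33, rhs ≡ 33 → on.
(36, 18): 18² ≡ 28, rhs ≡ 12 → off.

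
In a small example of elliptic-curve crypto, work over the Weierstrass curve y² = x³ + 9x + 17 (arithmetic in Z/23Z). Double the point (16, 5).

(20, 20)

tangent at (16, 5): λ = (3·16² + 9)/(2·5) ≡ 18/10. 10⁻¹ ≡ 7 (mod 23), so λ ≡ 18·7 ≡ 11.
  x = λ² - 16 - 16 = 121 - 32 ≡ 20; y = λ·(16 - 20) - 5 ≡ 20. → (20, 20)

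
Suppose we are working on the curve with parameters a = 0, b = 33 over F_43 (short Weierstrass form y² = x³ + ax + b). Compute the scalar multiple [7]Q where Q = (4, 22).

O

Repeated addition: build up to 7Q.
2Q: tangent at (4, 22): λ = (3·4² + 0)/(2·22) ≡ 5/1. 1⁻¹ ≡ 1 (mod 43), so λ ≡ 5·1 ≡ 5.
  x = λ² - 4 - 4 = 25 - 8 ≡ 17; y = λ·(4 - 17) - 22 ≡ 42. → (17, 42)
3Q: (17, 42) + (4, 22). λ = (22 - 42)/(4 - 17) ≡ 23/30 mod 43. 30⁻¹ ≡ 33 (mod 43) since 30·33 = 990 ≡ 1, so λ ≡ 28.
  x = λ² - 17 - 4 = 784 - 21 ≡ 32; y = λ·(17 - 32) - 42 ≡ 11. → (32, 11)
4Q: (32, 11) + (4, 22). λ = (22 - 11)/(4 - 32) ≡ 11/15 mod 43. 15⁻¹ ≡ 23 (mod 43), so λ ≡ 38.
  x = λ² - 32 - 4 = 1444 - 36 ≡ 32; y = λ·(32 - 32) - 11 ≡ 32. → (32, 32)
5Q: (32, 32) + (4, 22). λ = (22 - 32)/(4 - 32) ≡ 33/15 mod 43. 15⁻¹ ≡ 23 (mod 43) since 15·23 = 345 ≡ 1, so λ ≡ 28.
  x = λ² - 32 - 4 = 784 - 36 ≡ 17; y = λ·(32 - 17) - 32 ≡ 1. → (17, 1)
6Q: (17, 1) + (4, 22). λ = (22 - 1)/(4 - 17) ≡ 21/30 mod 43. 30⁻¹ ≡ 33 (mod 43), so λ ≡ 5.
  x = λ² - 17 - 4 = 25 - 21 ≡ 4; y = λ·(17 - 4) - 1 ≡ 21. → (4, 21)
7Q: (4, 21) + (4, 22): same x and y₁ ≡ -y₂, so the sum is the point at infinity.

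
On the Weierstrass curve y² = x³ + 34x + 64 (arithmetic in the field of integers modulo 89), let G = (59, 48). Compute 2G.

tangent at (59, 48): λ = (3·59² + 34)/(2·48) ≡ 64/7. 7⁻¹ ≡ 51 (mod 89), so λ ≡ 64·51 ≡ 60.
  x = λ² - 59 - 59 = 3600 - 118 ≡ 11; y = λ·(59 - 11) - 48 ≡ 73. → (11, 73)

(11, 73)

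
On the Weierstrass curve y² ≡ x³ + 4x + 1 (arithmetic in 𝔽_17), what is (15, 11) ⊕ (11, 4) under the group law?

(15, 11) + (11, 4). λ = (4 - 11)/(11 - 15) ≡ 10/13 mod 17. 13⁻¹ ≡ 4 (mod 17), so λ ≡ 6.
  x = λ² - 15 - 11 = 36 - 26 ≡ 10; y = λ·(15 - 10) - 11 ≡ 2. → (10, 2)

(10, 2)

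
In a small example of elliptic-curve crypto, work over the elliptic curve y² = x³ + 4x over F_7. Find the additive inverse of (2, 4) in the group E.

(2, 3)

-(2, 4) = (2, -4 mod 7) = (2, 3).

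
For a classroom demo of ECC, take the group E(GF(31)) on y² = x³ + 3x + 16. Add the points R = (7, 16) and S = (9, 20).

(19, 22)

(7, 16) + (9, 20). λ = (20 - 16)/(9 - 7) ≡ 4/2 mod 31. 2⁻¹ ≡ 16 (mod 31), so λ ≡ 2.
  x = λ² - 7 - 9 = 4 - 16 ≡ 19; y = λ·(7 - 19) - 16 ≡ 22. → (19, 22)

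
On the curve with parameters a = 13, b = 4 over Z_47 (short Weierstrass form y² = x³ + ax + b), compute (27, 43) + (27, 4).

The two points share x = 27 and their y-coordinates satisfy 43 + 4 ≡ 0 (mod 47), so they are inverses. Their sum is 𝒪.

O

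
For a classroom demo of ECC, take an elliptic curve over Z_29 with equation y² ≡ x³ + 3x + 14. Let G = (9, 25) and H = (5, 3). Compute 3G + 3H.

(6, 4)

First 3G:
Repeated addition: build up to 3G.
2G: tangent at (9, 25): λ = (3·9² + 3)/(2·25) ≡ 14/21. 21⁻¹ ≡ 18 (mod 29) since 21·18 = 378 ≡ 1, so λ ≡ 14·18 ≡ 20.
  x = λ² - 9 - 9 = 400 - 18 ≡ 5; y = λ·(9 - 5) - 25 ≡ 26. → (5, 26)
3G: (5, 26) + (9, 25). λ = (25 - 26)/(9 - 5) ≡ 28/4 mod 29. 4⁻¹ ≡ 22 (mod 29), so λ ≡ 7.
  x = λ² - 5 - 9 = 49 - 14 ≡ 6; y = λ·(5 - 6) - 26 ≡ 25. → (6, 25)
3G = (6, 25).
Next 3H:
Repeated addition: build up to 3H.
2H: tangent at (5, 3): λ = (3·5² + 3)/(2·3) ≡ 20/6. 6⁻¹ ≡ 5 (mod 29), so λ ≡ 20·5 ≡ 13.
  x = λ² - 5 - 5 = 169 - 10 ≡ 14; y = λ·(5 - 14) - 3 ≡ 25. → (14, 25)
3H: (14, 25) + (5, 3). λ = (3 - 25)/(5 - 14) ≡ 7/20 mod 29. 20⁻¹ ≡ 16 (mod 29), so λ ≡ 25.
  x = λ² - 14 - 5 = 625 - 19 ≡ 26; y = λ·(14 - 26) - 25 ≡ 23. → (26, 23)
3H = (26, 23).
Finally 3G + 3H:
(6, 25) + (26, 23). λ = (23 - 25)/(26 - 6) ≡ 27/20 mod 29. 20⁻¹ ≡ 16 (mod 29), so λ ≡ 26.
  x = λ² - 6 - 26 = 676 - 32 ≡ 6; y = λ·(6 - 6) - 25 ≡ 4. → (6, 4)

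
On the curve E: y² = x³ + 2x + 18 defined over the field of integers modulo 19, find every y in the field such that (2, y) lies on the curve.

x³ + 2x + 18 = 30 ≡ 11 (mod 19).
Square roots of 11 mod 19: 7 and 12 (since 7² = 49 ≡ 11).

7, 12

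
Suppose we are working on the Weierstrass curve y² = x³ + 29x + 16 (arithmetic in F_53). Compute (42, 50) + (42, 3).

The two points share x = 42 and their y-coordinates satisfy 50 + 3 ≡ 0 (mod 53), so they are inverses. Their sum is the point at infinity.

O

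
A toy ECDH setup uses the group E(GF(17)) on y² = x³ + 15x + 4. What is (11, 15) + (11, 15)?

tangent at (11, 15): λ = (3·11² + 15)/(2·15) ≡ 4/13. 13⁻¹ ≡ 4 (mod 17), so λ ≡ 4·4 ≡ 16.
  x = λ² - 11 - 11 = 256 - 22 ≡ 13; y = λ·(11 - 13) - 15 ≡ 4. → (13, 4)

(13, 4)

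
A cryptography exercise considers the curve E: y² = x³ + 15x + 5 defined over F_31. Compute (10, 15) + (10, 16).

O

The two points share x = 10 and their y-coordinates satisfy 15 + 16 ≡ 0 (mod 31), so they are inverses. Their sum is ∞.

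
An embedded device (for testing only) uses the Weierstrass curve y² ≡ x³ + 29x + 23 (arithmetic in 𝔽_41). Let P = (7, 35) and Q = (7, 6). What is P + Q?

The two points share x = 7 and their y-coordinates satisfy 35 + 6 ≡ 0 (mod 41), so they are inverses. Their sum is O.

O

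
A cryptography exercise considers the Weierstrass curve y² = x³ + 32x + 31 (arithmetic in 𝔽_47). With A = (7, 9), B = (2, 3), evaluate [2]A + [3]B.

(37, 11)

First 2A:
Repeated addition: build up to 2A.
2A: tangent at (7, 9): λ = (3·7² + 32)/(2·9) ≡ 38/18. 18⁻¹ ≡ 34 (mod 47), so λ ≡ 38·34 ≡ 23.
  x = λ² - 7 - 7 = 529 - 14 ≡ 45; y = λ·(7 - 45) - 9 ≡ 10. → (45, 10)
2A = (45, 10).
Next 3B:
Repeated addition: build up to 3B.
2B: tangent at (2, 3): λ = (3·2² + 32)/(2·3) ≡ 44/6. 6⁻¹ ≡ 8 (mod 47) since 6·8 = 48 ≡ 1, so λ ≡ 44·8 ≡ 23.
  x = λ² - 2 - 2 = 529 - 4 ≡ 8; y = λ·(2 - 8) - 3 ≡ 0. → (8, 0)
3B: (8, 0) + (2, 3). λ = (3 - 0)/(2 - 8) ≡ 3/41 mod 47. 41⁻¹ ≡ 39 (mod 47), so λ ≡ 23.
  x = λ² - 8 - 2 = 529 - 10 ≡ 2; y = λ·(8 - 2) - 0 ≡ 44. → (2, 44)
3B = (2, 44).
Finally 2A + 3B:
(45, 10) + (2, 44). λ = (44 - 10)/(2 - 45) ≡ 34/4 mod 47. 4⁻¹ ≡ 12 (mod 47) since 4·12 = 48 ≡ 1, so λ ≡ 32.
  x = λ² - 45 - 2 = 1024 - 47 ≡ 37; y = λ·(45 - 37) - 10 ≡ 11. → (37, 11)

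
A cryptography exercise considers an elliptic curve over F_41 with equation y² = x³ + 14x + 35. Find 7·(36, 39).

Write Q = (36, 39).
Double-and-add on 7 = (111)₂. Start with Q = (36, 39) for the leading 1-bit.
double: tangent at (36, 39): λ = (3·36² + 14)/(2·39) ≡ 7/37. 37⁻¹ ≡ 10 (mod 41), so λ ≡ 7·10 ≡ 29.
  x = λ² - 36 - 36 = 841 - 72 ≡ 31; y = λ·(36 - 31) - 39 ≡ 24. → (31, 24)
add Q: (31, 24) + (36, 39). λ = (39 - 24)/(36 - 31) ≡ 15/5 mod 41. 5⁻¹ ≡ 33 (mod 41), so λ ≡ 3.
  x = λ² - 31 - 36 = 9 - 67 ≡ 24; y = λ·(31 - 24) - 24 ≡ 38. → (24, 38)
double: tangent at (24, 38): λ = (3·24² + 14)/(2·38) ≡ 20/35. 35⁻¹ ≡ 34 (mod 41) since 35·34 = 1190 ≡ 1, so λ ≡ 20·34 ≡ 24.
  x = λ² - 24 - 24 = 576 - 48 ≡ 36; y = λ·(24 - 36) - 38 ≡ 2. → (36, 2)
add Q: (36, 2) + (36, 39): same x and y₁ ≡ -y₂, so the sum is O.

O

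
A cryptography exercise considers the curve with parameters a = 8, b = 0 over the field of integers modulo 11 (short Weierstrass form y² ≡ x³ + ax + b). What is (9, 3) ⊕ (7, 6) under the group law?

(9, 3) + (7, 6). λ = (6 - 3)/(7 - 9) ≡ 3/9 mod 11. 9⁻¹ ≡ 5 (mod 11), so λ ≡ 4.
  x = λ² - 9 - 7 = 16 - 16 ≡ 0; y = λ·(9 - 0) - 3 ≡ 0. → (0, 0)

(0, 0)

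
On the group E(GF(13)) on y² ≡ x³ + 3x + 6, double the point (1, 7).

(8, 3)

tangent at (1, 7): λ = (3·1² + 3)/(2·7) ≡ 6/1. 1⁻¹ ≡ 1 (mod 13), so λ ≡ 6·1 ≡ 6.
  x = λ² - 1 - 1 = 36 - 2 ≡ 8; y = λ·(1 - 8) - 7 ≡ 3. → (8, 3)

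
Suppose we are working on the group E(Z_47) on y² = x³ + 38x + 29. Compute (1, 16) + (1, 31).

O

The two points share x = 1 and their y-coordinates satisfy 16 + 31 ≡ 0 (mod 47), so they are inverses. Their sum is O.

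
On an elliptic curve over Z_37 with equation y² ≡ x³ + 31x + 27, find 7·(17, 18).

(25, 6)

Write G = (17, 18).
Double-and-add on 7 = (111)₂. Start with G = (17, 18) for the leading 1-bit.
double: tangent at (17, 18): λ = (3·17² + 31)/(2·18) ≡ 10/36. 36⁻¹ ≡ 36 (mod 37) since 36·36 = 1296 ≡ 1, so λ ≡ 10·36 ≡ 27.
  x = λ² - 17 - 17 = 729 - 34 ≡ 29; y = λ·(17 - 29) - 18 ≡ 28. → (29, 28)
add G: (29, 28) + (17, 18). λ = (18 - 28)/(17 - 29) ≡ 27/25 mod 37. 25⁻¹ ≡ 3 (mod 37), so λ ≡ 7.
  x = λ² - 29 - 17 = 49 - 46 ≡ 3; y = λ·(29 - 3) - 28 ≡ 6. → (3, 6)
double: tangent at (3, 6): λ = (3·3² + 31)/(2·6) ≡ 21/12. 12⁻¹ ≡ 34 (mod 37), so λ ≡ 21·34 ≡ 11.
  x = λ² - 3 - 3 = 121 - 6 ≡ 4; y = λ·(3 - 4) - 6 ≡ 20. → (4, 20)
add G: (4, 20) + (17, 18). λ = (18 - 20)/(17 - 4) ≡ 35/13 mod 37. 13⁻¹ ≡ 20 (mod 37), so λ ≡ 34.
  x = λ² - 4 - 17 = 1156 - 21 ≡ 25; y = λ·(4 - 25) - 20 ≡ 6. → (25, 6)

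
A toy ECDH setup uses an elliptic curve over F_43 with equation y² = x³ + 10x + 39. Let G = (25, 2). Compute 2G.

(31, 30)

tangent at (25, 2): λ = (3·25² + 10)/(2·2) ≡ 36/4. 4⁻¹ ≡ 11 (mod 43), so λ ≡ 36·11 ≡ 9.
  x = λ² - 25 - 25 = 81 - 50 ≡ 31; y = λ·(25 - 31) - 2 ≡ 30. → (31, 30)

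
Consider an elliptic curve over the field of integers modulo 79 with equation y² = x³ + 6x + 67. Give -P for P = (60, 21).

-(60, 21) = (60, -21 mod 79) = (60, 58).

(60, 58)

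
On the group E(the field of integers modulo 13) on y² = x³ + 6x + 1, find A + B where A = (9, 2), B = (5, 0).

(9, 11)

(9, 2) + (5, 0). λ = (0 - 2)/(5 - 9) ≡ 11/9 mod 13. 9⁻¹ ≡ 3 (mod 13) since 9·3 = 27 ≡ 1, so λ ≡ 7.
  x = λ² - 9 - 5 = 49 - 14 ≡ 9; y = λ·(9 - 9) - 2 ≡ 11. → (9, 11)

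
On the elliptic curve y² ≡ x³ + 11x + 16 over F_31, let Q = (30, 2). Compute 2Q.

tangent at (30, 2): λ = (3·30² + 11)/(2·2) ≡ 14/4. 4⁻¹ ≡ 8 (mod 31), so λ ≡ 14·8 ≡ 19.
  x = λ² - 30 - 30 = 361 - 60 ≡ 22; y = λ·(30 - 22) - 2 ≡ 26. → (22, 26)

(22, 26)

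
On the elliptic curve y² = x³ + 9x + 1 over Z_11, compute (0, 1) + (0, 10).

O

The two points share x = 0 and their y-coordinates satisfy 1 + 10 ≡ 0 (mod 11), so they are inverses. Their sum is ∞.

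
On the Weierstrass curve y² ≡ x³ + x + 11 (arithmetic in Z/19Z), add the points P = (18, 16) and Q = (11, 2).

(18, 16) + (11, 2). λ = (2 - 16)/(11 - 18) ≡ 5/12 mod 19. 12⁻¹ ≡ 8 (mod 19), so λ ≡ 2.
  x = λ² - 18 - 11 = 4 - 29 ≡ 13; y = λ·(18 - 13) - 16 ≡ 13. → (13, 13)

(13, 13)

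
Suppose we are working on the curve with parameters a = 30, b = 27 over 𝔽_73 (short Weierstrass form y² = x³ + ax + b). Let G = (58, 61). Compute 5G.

(48, 2)

Double-and-add on 5 = (101)₂. Start with G = (58, 61) for the leading 1-bit.
double: tangent at (58, 61): λ = (3·58² + 30)/(2·61) ≡ 48/49. 49⁻¹ ≡ 3 (mod 73) since 49·3 = 147 ≡ 1, so λ ≡ 48·3 ≡ 71.
  x = λ² - 58 - 58 = 5041 - 116 ≡ 34; y = λ·(58 - 34) - 61 ≡ 37. → (34, 37)
double: tangent at (34, 37): λ = (3·34² + 30)/(2·37) ≡ 67/1. 1⁻¹ ≡ 1 (mod 73), so λ ≡ 67·1 ≡ 67.
  x = λ² - 34 - 34 = 4489 - 68 ≡ 41; y = λ·(34 - 41) - 37 ≡ 5. → (41, 5)
add G: (41, 5) + (58, 61). λ = (61 - 5)/(58 - 41) ≡ 56/17 mod 73. 17⁻¹ ≡ 43 (mod 73), so λ ≡ 72.
  x = λ² - 41 - 58 = 5184 - 99 ≡ 48; y = λ·(41 - 48) - 5 ≡ 2. → (48, 2)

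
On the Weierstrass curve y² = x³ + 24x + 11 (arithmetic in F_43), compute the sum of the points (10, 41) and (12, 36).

(38, 29)

(10, 41) + (12, 36). λ = (36 - 41)/(12 - 10) ≡ 38/2 mod 43. 2⁻¹ ≡ 22 (mod 43), so λ ≡ 19.
  x = λ² - 10 - 12 = 361 - 22 ≡ 38; y = λ·(10 - 38) - 41 ≡ 29. → (38, 29)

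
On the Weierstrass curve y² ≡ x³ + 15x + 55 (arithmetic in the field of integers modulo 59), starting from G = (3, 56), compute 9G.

(19, 58)

Double-and-add on 9 = (1001)₂. Start with G = (3, 56) for the leading 1-bit.
double: tangent at (3, 56): λ = (3·3² + 15)/(2·56) ≡ 42/53. 53⁻¹ ≡ 49 (mod 59), so λ ≡ 42·49 ≡ 52.
  x = λ² - 3 - 3 = 2704 - 6 ≡ 43; y = λ·(3 - 43) - 56 ≡ 47. → (43, 47)
double: tangent at (43, 47): λ = (3·43² + 15)/(2·47) ≡ 16/35. 35⁻¹ ≡ 27 (mod 59) since 35·27 = 945 ≡ 1, so λ ≡ 16·27 ≡ 19.
  x = λ² - 43 - 43 = 361 - 86 ≡ 39; y = λ·(43 - 39) - 47 ≡ 29. → (39, 29)
double: tangent at (39, 29): λ = (3·39² + 15)/(2·29) ≡ 35/58. 58⁻¹ ≡ 58 (mod 59), so λ ≡ 35·58 ≡ 24.
  x = λ² - 39 - 39 = 576 - 78 ≡ 26; y = λ·(39 - 26) - 29 ≡ 47. → (26, 47)
add G: (26, 47) + (3, 56). λ = (56 - 47)/(3 - 26) ≡ 9/36 mod 59. 36⁻¹ ≡ 41 (mod 59) since 36·41 = 1476 ≡ 1, so λ ≡ 15.
  x = λ² - 26 - 3 = 225 - 29 ≡ 19; y = λ·(26 - 19) - 47 ≡ 58. → (19, 58)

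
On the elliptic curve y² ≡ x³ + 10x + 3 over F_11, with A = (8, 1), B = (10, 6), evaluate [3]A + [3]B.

First 3A:
Repeated addition: build up to 3A.
2A: tangent at (8, 1): λ = (3·8² + 10)/(2·1) ≡ 4/2. 2⁻¹ ≡ 6 (mod 11) since 2·6 = 12 ≡ 1, so λ ≡ 4·6 ≡ 2.
  x = λ² - 8 - 8 = 4 - 16 ≡ 10; y = λ·(8 - 10) - 1 ≡ 6. → (10, 6)
3A: (10, 6) + (8, 1). λ = (1 - 6)/(8 - 10) ≡ 6/9 mod 11. 9⁻¹ ≡ 5 (mod 11), so λ ≡ 8.
  x = λ² - 10 - 8 = 64 - 18 ≡ 2; y = λ·(10 - 2) - 6 ≡ 3. → (2, 3)
3A = (2, 3).
Next 3B:
Repeated addition: build up to 3B.
2B: tangent at (10, 6): λ = (3·10² + 10)/(2·6) ≡ 2/1. 1⁻¹ ≡ 1 (mod 11) since 1·1 = 1 ≡ 1, so λ ≡ 2·1 ≡ 2.
  x = λ² - 10 - 10 = 4 - 20 ≡ 6; y = λ·(10 - 6) - 6 ≡ 2. → (6, 2)
3B: (6, 2) + (10, 6). λ = (6 - 2)/(10 - 6) ≡ 4/4 mod 11. 4⁻¹ ≡ 3 (mod 11), so λ ≡ 1.
  x = λ² - 6 - 10 = 1 - 16 ≡ 7; y = λ·(6 - 7) - 2 ≡ 8. → (7, 8)
3B = (7, 8).
Finally 3A + 3B:
(2, 3) + (7, 8). λ = (8 - 3)/(7 - 2) ≡ 5/5 mod 11. 5⁻¹ ≡ 9 (mod 11) since 5·9 = 45 ≡ 1, so λ ≡ 1.
  x = λ² - 2 - 7 = 1 - 9 ≡ 3; y = λ·(2 - 3) - 3 ≡ 7. → (3, 7)

(3, 7)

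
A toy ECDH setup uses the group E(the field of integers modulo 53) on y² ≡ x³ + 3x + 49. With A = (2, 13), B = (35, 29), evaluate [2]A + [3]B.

(35, 24)

First 2A:
Repeated addition: build up to 2A.
2A: tangent at (2, 13): λ = (3·2² + 3)/(2·13) ≡ 15/26. 26⁻¹ ≡ 51 (mod 53) since 26·51 = 1326 ≡ 1, so λ ≡ 15·51 ≡ 23.
  x = λ² - 2 - 2 = 529 - 4 ≡ 48; y = λ·(2 - 48) - 13 ≡ 42. → (48, 42)
2A = (48, 42).
Next 3B:
Repeated addition: build up to 3B.
2B: tangent at (35, 29): λ = (3·35² + 3)/(2·29) ≡ 21/5. 5⁻¹ ≡ 32 (mod 53) since 5·32 = 160 ≡ 1, so λ ≡ 21·32 ≡ 36.
  x = λ² - 35 - 35 = 1296 - 70 ≡ 7; y = λ·(35 - 7) - 29 ≡ 25. → (7, 25)
3B: (7, 25) + (35, 29). λ = (29 - 25)/(35 - 7) ≡ 4/28 mod 53. 28⁻¹ ≡ 36 (mod 53), so λ ≡ 38.
  x = λ² - 7 - 35 = 1444 - 42 ≡ 24; y = λ·(7 - 24) - 25 ≡ 18. → (24, 18)
3B = (24, 18).
Finally 2A + 3B:
(48, 42) + (24, 18). λ = (18 - 42)/(24 - 48) ≡ 29/29 mod 53. 29⁻¹ ≡ 11 (mod 53), so λ ≡ 1.
  x = λ² - 48 - 24 = 1 - 72 ≡ 35; y = λ·(48 - 35) - 42 ≡ 24. → (35, 24)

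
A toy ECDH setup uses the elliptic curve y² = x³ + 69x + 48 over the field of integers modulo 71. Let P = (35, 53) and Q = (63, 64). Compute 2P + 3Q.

First 2P:
Repeated addition: build up to 2P.
2P: tangent at (35, 53): λ = (3·35² + 69)/(2·53) ≡ 52/35. 35⁻¹ ≡ 69 (mod 71), so λ ≡ 52·69 ≡ 38.
  x = λ² - 35 - 35 = 1444 - 70 ≡ 25; y = λ·(35 - 25) - 53 ≡ 43. → (25, 43)
2P = (25, 43).
Next 3Q:
Repeated addition: build up to 3Q.
2Q: tangent at (63, 64): λ = (3·63² + 69)/(2·64) ≡ 48/57. 57⁻¹ ≡ 5 (mod 71), so λ ≡ 48·5 ≡ 27.
  x = λ² - 63 - 63 = 729 - 126 ≡ 35; y = λ·(63 - 35) - 64 ≡ 53. → (35, 53)
3Q: (35, 53) + (63, 64). λ = (64 - 53)/(63 - 35) ≡ 11/28 mod 71. 28⁻¹ ≡ 33 (mod 71) since 28·33 = 924 ≡ 1, so λ ≡ 8.
  x = λ² - 35 - 63 = 64 - 98 ≡ 37; y = λ·(35 - 37) - 53 ≡ 2. → (37, 2)
3Q = (37, 2).
Finally 2P + 3Q:
(25, 43) + (37, 2). λ = (2 - 43)/(37 - 25) ≡ 30/12 mod 71. 12⁻¹ ≡ 6 (mod 71) since 12·6 = 72 ≡ 1, so λ ≡ 38.
  x = λ² - 25 - 37 = 1444 - 62 ≡ 33; y = λ·(25 - 33) - 43 ≡ 8. → (33, 8)

(33, 8)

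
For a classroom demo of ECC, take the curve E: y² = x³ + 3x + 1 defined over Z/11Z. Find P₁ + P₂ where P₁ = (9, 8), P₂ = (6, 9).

(9, 8) + (6, 9). λ = (9 - 8)/(6 - 9) ≡ 1/8 mod 11. 8⁻¹ ≡ 7 (mod 11) since 8·7 = 56 ≡ 1, so λ ≡ 7.
  x = λ² - 9 - 6 = 49 - 15 ≡ 1; y = λ·(9 - 1) - 8 ≡ 4. → (1, 4)

(1, 4)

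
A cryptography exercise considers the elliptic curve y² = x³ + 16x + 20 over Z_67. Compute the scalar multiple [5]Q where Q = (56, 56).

(44, 58)

Double-and-add on 5 = (101)₂. Start with Q = (56, 56) for the leading 1-bit.
double: tangent at (56, 56): λ = (3·56² + 16)/(2·56) ≡ 44/45. 45⁻¹ ≡ 3 (mod 67), so λ ≡ 44·3 ≡ 65.
  x = λ² - 56 - 56 = 4225 - 112 ≡ 26; y = λ·(56 - 26) - 56 ≡ 18. → (26, 18)
double: tangent at (26, 18): λ = (3·26² + 16)/(2·18) ≡ 34/36. 36⁻¹ ≡ 54 (mod 67) since 36·54 = 1944 ≡ 1, so λ ≡ 34·54 ≡ 27.
  x = λ² - 26 - 26 = 729 - 52 ≡ 7; y = λ·(26 - 7) - 18 ≡ 26. → (7, 26)
add Q: (7, 26) + (56, 56). λ = (56 - 26)/(56 - 7) ≡ 30/49 mod 67. 49⁻¹ ≡ 26 (mod 67) since 49·26 = 1274 ≡ 1, so λ ≡ 43.
  x = λ² - 7 - 56 = 1849 - 63 ≡ 44; y = λ·(7 - 44) - 26 ≡ 58. → (44, 58)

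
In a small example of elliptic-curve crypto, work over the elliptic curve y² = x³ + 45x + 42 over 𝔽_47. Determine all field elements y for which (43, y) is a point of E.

none

x³ + 45x + 42 = 81484 ≡ 33 (mod 47).
33 is a non-residue mod 47; no y exists.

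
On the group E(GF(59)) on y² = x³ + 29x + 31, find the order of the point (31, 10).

10

2P: tangent at (31, 10): λ = (3·31² + 29)/(2·10) ≡ 21/20. 20⁻¹ ≡ 3 (mod 59), so λ ≡ 21·3 ≡ 4.
  x = λ² - 31 - 31 = 16 - 62 ≡ 13; y = λ·(31 - 13) - 10 ≡ 3. → (13, 3)
3P: (13, 3) + (31, 10). λ = (10 - 3)/(31 - 13) ≡ 7/18 mod 59. 18⁻¹ ≡ 23 (mod 59), so λ ≡ 43.
  x = λ² - 13 - 31 = 1849 - 44 ≡ 35; y = λ·(13 - 35) - 3 ≡ 54. → (35, 54)
4P: (35, 54) + (31, 10). λ = (10 - 54)/(31 - 35) ≡ 15/55 mod 59. 55⁻¹ ≡ 44 (mod 59), so λ ≡ 11.
  x = λ² - 35 - 31 = 121 - 66 ≡ 55; y = λ·(35 - 55) - 54 ≡ 21. → (55, 21)
5P: (55, 21) + (31, 10). λ = (10 - 21)/(31 - 55) ≡ 48/35 mod 59. 35⁻¹ ≡ 27 (mod 59) since 35·27 = 945 ≡ 1, so λ ≡ 57.
  x = λ² - 55 - 31 = 3249 - 86 ≡ 36; y = λ·(55 - 36) - 21 ≡ 0. → (36, 0)
6P: (36, 0) + (31, 10). λ = (10 - 0)/(31 - 36) ≡ 10/54 mod 59. 54⁻¹ ≡ 47 (mod 59) since 54·47 = 2538 ≡ 1, so λ ≡ 57.
  x = λ² - 36 - 31 = 3249 - 67 ≡ 55; y = λ·(36 - 55) - 0 ≡ 38. → (55, 38)
7P: (55, 38) + (31, 10). λ = (10 - 38)/(31 - 55) ≡ 31/35 mod 59. 35⁻¹ ≡ 27 (mod 59), so λ ≡ 11.
  x = λ² - 55 - 31 = 121 - 86 ≡ 35; y = λ·(55 - 35) - 38 ≡ 5. → (35, 5)
8P: (35, 5) + (31, 10). λ = (10 - 5)/(31 - 35) ≡ 5/55 mod 59. 55⁻¹ ≡ 44 (mod 59), so λ ≡ 43.
  x = λ² - 35 - 31 = 1849 - 66 ≡ 13; y = λ·(35 - 13) - 5 ≡ 56. → (13, 56)
9P: (13, 56) + (31, 10). λ = (10 - 56)/(31 - 13) ≡ 13/18 mod 59. 18⁻¹ ≡ 23 (mod 59) since 18·23 = 414 ≡ 1, so λ ≡ 4.
  x = λ² - 13 - 31 = 16 - 44 ≡ 31; y = λ·(13 - 31) - 56 ≡ 49. → (31, 49)
10P: (31, 49) + (31, 10): same x and y₁ ≡ -y₂, so the sum is ∞.
10P = ∞, so the order is 10.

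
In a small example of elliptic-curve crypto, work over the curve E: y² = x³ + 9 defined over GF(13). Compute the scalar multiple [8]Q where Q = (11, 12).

(3, 6)

Double-and-add on 8 = (1000)₂. Start with Q = (11, 12) for the leading 1-bit.
double: tangent at (11, 12): λ = (3·11² + 0)/(2·12) ≡ 12/11. 11⁻¹ ≡ 6 (mod 13) since 11·6 = 66 ≡ 1, so λ ≡ 12·6 ≡ 7.
  x = λ² - 11 - 11 = 49 - 22 ≡ 1; y = λ·(11 - 1) - 12 ≡ 6. → (1, 6)
double: tangent at (1, 6): λ = (3·1² + 0)/(2·6) ≡ 3/12. 12⁻¹ ≡ 12 (mod 13), so λ ≡ 3·12 ≡ 10.
  x = λ² - 1 - 1 = 100 - 2 ≡ 7; y = λ·(1 - 7) - 6 ≡ 12. → (7, 12)
double: tangent at (7, 12): λ = (3·7² + 0)/(2·12) ≡ 4/11. 11⁻¹ ≡ 6 (mod 13), so λ ≡ 4·6 ≡ 11.
  x = λ² - 7 - 7 = 121 - 14 ≡ 3; y = λ·(7 - 3) - 12 ≡ 6. → (3, 6)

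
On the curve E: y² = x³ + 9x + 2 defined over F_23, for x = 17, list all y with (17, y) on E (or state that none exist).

10, 13

x³ + 9x + 2 = 5068 ≡ 8 (mod 23).
Square roots of 8 mod 23: 10 and 13 (since 10² = 100 ≡ 8).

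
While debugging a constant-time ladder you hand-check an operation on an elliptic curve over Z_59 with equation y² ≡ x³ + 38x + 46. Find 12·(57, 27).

Write P = (57, 27).
Double-and-add on 12 = (1100)₂. Start with P = (57, 27) for the leading 1-bit.
double: tangent at (57, 27): λ = (3·57² + 38)/(2·27) ≡ 50/54. 54⁻¹ ≡ 47 (mod 59) since 54·47 = 2538 ≡ 1, so λ ≡ 50·47 ≡ 49.
  x = λ² - 57 - 57 = 2401 - 114 ≡ 45; y = λ·(57 - 45) - 27 ≡ 30. → (45, 30)
add P: (45, 30) + (57, 27). λ = (27 - 30)/(57 - 45) ≡ 56/12 mod 59. 12⁻¹ ≡ 5 (mod 59), so λ ≡ 44.
  x = λ² - 45 - 57 = 1936 - 102 ≡ 5; y = λ·(45 - 5) - 30 ≡ 19. → (5, 19)
double: tangent at (5, 19): λ = (3·5² + 38)/(2·19) ≡ 54/38. 38⁻¹ ≡ 14 (mod 59) since 38·14 = 532 ≡ 1, so λ ≡ 54·14 ≡ 48.
  x = λ² - 5 - 5 = 2304 - 10 ≡ 52; y = λ·(5 - 52) - 19 ≡ 26. → (52, 26)
double: tangent at (52, 26): λ = (3·52² + 38)/(2·26) ≡ 8/52. 52⁻¹ ≡ 42 (mod 59), so λ ≡ 8·42 ≡ 41.
  x = λ² - 52 - 52 = 1681 - 104 ≡ 43; y = λ·(52 - 43) - 26 ≡ 48. → (43, 48)

(43, 48)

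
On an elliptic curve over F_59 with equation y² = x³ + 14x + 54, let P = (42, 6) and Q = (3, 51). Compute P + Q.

(42, 6) + (3, 51). λ = (51 - 6)/(3 - 42) ≡ 45/20 mod 59. 20⁻¹ ≡ 3 (mod 59) since 20·3 = 60 ≡ 1, so λ ≡ 17.
  x = λ² - 42 - 3 = 289 - 45 ≡ 8; y = λ·(42 - 8) - 6 ≡ 41. → (8, 41)

(8, 41)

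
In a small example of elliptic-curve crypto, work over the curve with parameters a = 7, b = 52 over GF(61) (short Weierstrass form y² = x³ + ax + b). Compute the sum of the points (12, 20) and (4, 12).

(12, 20) + (4, 12). λ = (12 - 20)/(4 - 12) ≡ 53/53 mod 61. 53⁻¹ ≡ 38 (mod 61), so λ ≡ 1.
  x = λ² - 12 - 4 = 1 - 16 ≡ 46; y = λ·(12 - 46) - 20 ≡ 7. → (46, 7)

(46, 7)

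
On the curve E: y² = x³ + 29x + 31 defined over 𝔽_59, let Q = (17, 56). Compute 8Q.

(52, 4)

Double-and-add on 8 = (1000)₂. Start with Q = (17, 56) for the leading 1-bit.
double: tangent at (17, 56): λ = (3·17² + 29)/(2·56) ≡ 11/53. 53⁻¹ ≡ 49 (mod 59) since 53·49 = 2597 ≡ 1, so λ ≡ 11·49 ≡ 8.
  x = λ² - 17 - 17 = 64 - 34 ≡ 30; y = λ·(17 - 30) - 56 ≡ 17. → (30, 17)
double: tangent at (30, 17): λ = (3·30² + 29)/(2·17) ≡ 15/34. 34⁻¹ ≡ 33 (mod 59) since 34·33 = 1122 ≡ 1, so λ ≡ 15·33 ≡ 23.
  x = λ² - 30 - 30 = 529 - 60 ≡ 56; y = λ·(30 - 56) - 17 ≡ 34. → (56, 34)
double: tangent at (56, 34): λ = (3·56² + 29)/(2·34) ≡ 56/9. 9⁻¹ ≡ 46 (mod 59) since 9·46 = 414 ≡ 1, so λ ≡ 56·46 ≡ 39.
  x = λ² - 56 - 56 = 1521 - 112 ≡ 52; y = λ·(56 - 52) - 34 ≡ 4. → (52, 4)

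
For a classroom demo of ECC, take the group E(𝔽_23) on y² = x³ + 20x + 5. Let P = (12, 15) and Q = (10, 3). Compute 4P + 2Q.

(21, 16)

First 4P:
Repeated addition: build up to 4P.
2P: tangent at (12, 15): λ = (3·12² + 20)/(2·15) ≡ 15/7. 7⁻¹ ≡ 10 (mod 23), so λ ≡ 15·10 ≡ 12.
  x = λ² - 12 - 12 = 144 - 24 ≡ 5; y = λ·(12 - 5) - 15 ≡ 0. → (5, 0)
3P: (5, 0) + (12, 15). λ = (15 - 0)/(12 - 5) ≡ 15/7 mod 23. 7⁻¹ ≡ 10 (mod 23) since 7·10 = 70 ≡ 1, so λ ≡ 12.
  x = λ² - 5 - 12 = 144 - 17 ≡ 12; y = λ·(5 - 12) - 0 ≡ 8. → (12, 8)
4P: (12, 8) + (12, 15): same x and y₁ ≡ -y₂, so the sum is the point at infinity.
4P = the point at infinity.
Next 2Q:
Repeated addition: build up to 2Q.
2Q: tangent at (10, 3): λ = (3·10² + 20)/(2·3) ≡ 21/6. 6⁻¹ ≡ 4 (mod 23), so λ ≡ 21·4 ≡ 15.
  x = λ² - 10 - 10 = 225 - 20 ≡ 21; y = λ·(10 - 21) - 3 ≡ 16. → (21, 16)
2Q = (21, 16).
Finally 4P + 2Q:
the point at infinity + (21, 16) = (21, 16) (identity).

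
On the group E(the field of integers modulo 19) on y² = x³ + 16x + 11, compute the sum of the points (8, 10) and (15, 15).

(0, 12)

(8, 10) + (15, 15). λ = (15 - 10)/(15 - 8) ≡ 5/7 mod 19. 7⁻¹ ≡ 11 (mod 19) since 7·11 = 77 ≡ 1, so λ ≡ 17.
  x = λ² - 8 - 15 = 289 - 23 ≡ 0; y = λ·(8 - 0) - 10 ≡ 12. → (0, 12)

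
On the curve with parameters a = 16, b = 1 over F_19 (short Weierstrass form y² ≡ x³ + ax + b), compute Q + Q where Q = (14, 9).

tangent at (14, 9): λ = (3·14² + 16)/(2·9) ≡ 15/18. 18⁻¹ ≡ 18 (mod 19) since 18·18 = 324 ≡ 1, so λ ≡ 15·18 ≡ 4.
  x = λ² - 14 - 14 = 16 - 28 ≡ 7; y = λ·(14 - 7) - 9 ≡ 0. → (7, 0)

(7, 0)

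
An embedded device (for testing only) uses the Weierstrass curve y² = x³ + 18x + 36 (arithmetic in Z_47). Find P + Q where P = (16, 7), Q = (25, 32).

(23, 31)

(16, 7) + (25, 32). λ = (32 - 7)/(25 - 16) ≡ 25/9 mod 47. 9⁻¹ ≡ 21 (mod 47), so λ ≡ 8.
  x = λ² - 16 - 25 = 64 - 41 ≡ 23; y = λ·(16 - 23) - 7 ≡ 31. → (23, 31)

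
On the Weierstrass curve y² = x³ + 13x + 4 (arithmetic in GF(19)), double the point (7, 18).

(2, 0)

tangent at (7, 18): λ = (3·7² + 13)/(2·18) ≡ 8/17. 17⁻¹ ≡ 9 (mod 19) since 17·9 = 153 ≡ 1, so λ ≡ 8·9 ≡ 15.
  x = λ² - 7 - 7 = 225 - 14 ≡ 2; y = λ·(7 - 2) - 18 ≡ 0. → (2, 0)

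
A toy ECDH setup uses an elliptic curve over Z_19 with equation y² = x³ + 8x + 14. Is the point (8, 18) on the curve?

yes

y² = 18² ≡ 1; x³ + 8x + 14 = 590 ≡ 1 (mod 19). 1 = 1.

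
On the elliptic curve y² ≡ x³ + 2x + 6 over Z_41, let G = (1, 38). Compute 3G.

Repeated addition: build up to 3G.
2G: tangent at (1, 38): λ = (3·1² + 2)/(2·38) ≡ 5/35. 35⁻¹ ≡ 34 (mod 41) since 35·34 = 1190 ≡ 1, so λ ≡ 5·34 ≡ 6.
  x = λ² - 1 - 1 = 36 - 2 ≡ 34; y = λ·(1 - 34) - 38 ≡ 10. → (34, 10)
3G: (34, 10) + (1, 38). λ = (38 - 10)/(1 - 34) ≡ 28/8 mod 41. 8⁻¹ ≡ 36 (mod 41) since 8·36 = 288 ≡ 1, so λ ≡ 24.
  x = λ² - 34 - 1 = 576 - 35 ≡ 8; y = λ·(34 - 8) - 10 ≡ 40. → (8, 40)

(8, 40)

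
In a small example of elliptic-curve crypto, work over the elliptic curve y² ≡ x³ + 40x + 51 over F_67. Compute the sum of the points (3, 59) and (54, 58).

(3, 59) + (54, 58). λ = (58 - 59)/(54 - 3) ≡ 66/51 mod 67. 51⁻¹ ≡ 46 (mod 67) since 51·46 = 2346 ≡ 1, so λ ≡ 21.
  x = λ² - 3 - 54 = 441 - 57 ≡ 49; y = λ·(3 - 49) - 59 ≡ 47. → (49, 47)

(49, 47)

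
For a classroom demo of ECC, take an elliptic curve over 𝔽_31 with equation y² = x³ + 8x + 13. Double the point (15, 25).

(15, 6)

tangent at (15, 25): λ = (3·15² + 8)/(2·25) ≡ 1/19. 19⁻¹ ≡ 18 (mod 31), so λ ≡ 1·18 ≡ 18.
  x = λ² - 15 - 15 = 324 - 30 ≡ 15; y = λ·(15 - 15) - 25 ≡ 6. → (15, 6)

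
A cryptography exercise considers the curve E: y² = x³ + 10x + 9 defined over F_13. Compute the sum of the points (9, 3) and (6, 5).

(10, 2)

(9, 3) + (6, 5). λ = (5 - 3)/(6 - 9) ≡ 2/10 mod 13. 10⁻¹ ≡ 4 (mod 13), so λ ≡ 8.
  x = λ² - 9 - 6 = 64 - 15 ≡ 10; y = λ·(9 - 10) - 3 ≡ 2. → (10, 2)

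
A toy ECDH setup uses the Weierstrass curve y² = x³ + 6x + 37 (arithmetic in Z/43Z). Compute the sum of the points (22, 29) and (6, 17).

(22, 29) + (6, 17). λ = (17 - 29)/(6 - 22) ≡ 31/27 mod 43. 27⁻¹ ≡ 8 (mod 43) since 27·8 = 216 ≡ 1, so λ ≡ 33.
  x = λ² - 22 - 6 = 1089 - 28 ≡ 29; y = λ·(22 - 29) - 29 ≡ 41. → (29, 41)

(29, 41)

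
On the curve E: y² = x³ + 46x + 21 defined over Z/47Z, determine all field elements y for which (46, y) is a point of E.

x³ + 46x + 21 = 99473 ≡ 21 (mod 47).
Square roots of 21 mod 47: 16 and 31 (since 16² = 256 ≡ 21).

16, 31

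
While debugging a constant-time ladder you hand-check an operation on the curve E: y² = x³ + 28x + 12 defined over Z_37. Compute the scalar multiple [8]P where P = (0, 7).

Double-and-add on 8 = (1000)₂. Start with P = (0, 7) for the leading 1-bit.
double: tangent at (0, 7): λ = (3·0² + 28)/(2·7) ≡ 28/14. 14⁻¹ ≡ 8 (mod 37), so λ ≡ 28·8 ≡ 2.
  x = λ² - 0 - 0 = 4 - 0 ≡ 4; y = λ·(0 - 4) - 7 ≡ 22. → (4, 22)
double: tangent at (4, 22): λ = (3·4² + 28)/(2·22) ≡ 2/7. 7⁻¹ ≡ 16 (mod 37) since 7·16 = 112 ≡ 1, so λ ≡ 2·16 ≡ 32.
  x = λ² - 4 - 4 = 1024 - 8 ≡ 17; y = λ·(4 - 17) - 22 ≡ 6. → (17, 6)
double: tangent at (17, 6): λ = (3·17² + 28)/(2·6) ≡ 7/12. 12⁻¹ ≡ 34 (mod 37), so λ ≡ 7·34 ≡ 16.
  x = λ² - 17 - 17 = 256 - 34 ≡ 0; y = λ·(17 - 0) - 6 ≡ 7. → (0, 7)

(0, 7)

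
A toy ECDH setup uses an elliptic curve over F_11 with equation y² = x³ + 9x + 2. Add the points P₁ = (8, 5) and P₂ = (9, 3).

(9, 8)

(8, 5) + (9, 3). λ = (3 - 5)/(9 - 8) ≡ 9/1 mod 11. 1⁻¹ ≡ 1 (mod 11), so λ ≡ 9.
  x = λ² - 8 - 9 = 81 - 17 ≡ 9; y = λ·(8 - 9) - 5 ≡ 8. → (9, 8)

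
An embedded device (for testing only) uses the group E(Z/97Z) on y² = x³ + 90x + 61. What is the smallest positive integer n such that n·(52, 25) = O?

2P: tangent at (52, 25): λ = (3·52² + 90)/(2·25) ≡ 54/50. 50⁻¹ ≡ 33 (mod 97) since 50·33 = 1650 ≡ 1, so λ ≡ 54·33 ≡ 36.
  x = λ² - 52 - 52 = 1296 - 104 ≡ 28; y = λ·(52 - 28) - 25 ≡ 63. → (28, 63)
3P: (28, 63) + (52, 25). λ = (25 - 63)/(52 - 28) ≡ 59/24 mod 97. 24⁻¹ ≡ 93 (mod 97) since 24·93 = 2232 ≡ 1, so λ ≡ 55.
  x = λ² - 28 - 52 = 3025 - 80 ≡ 35; y = λ·(28 - 35) - 63 ≡ 37. → (35, 37)
4P: (35, 37) + (52, 25). λ = (25 - 37)/(52 - 35) ≡ 85/17 mod 97. 17⁻¹ ≡ 40 (mod 97), so λ ≡ 5.
  x = λ² - 35 - 52 = 25 - 87 ≡ 35; y = λ·(35 - 35) - 37 ≡ 60. → (35, 60)
5P: (35, 60) + (52, 25). λ = (25 - 60)/(52 - 35) ≡ 62/17 mod 97. 17⁻¹ ≡ 40 (mod 97), so λ ≡ 55.
  x = λ² - 35 - 52 = 3025 - 87 ≡ 28; y = λ·(35 - 28) - 60 ≡ 34. → (28, 34)
6P: (28, 34) + (52, 25). λ = (25 - 34)/(52 - 28) ≡ 88/24 mod 97. 24⁻¹ ≡ 93 (mod 97), so λ ≡ 36.
  x = λ² - 28 - 52 = 1296 - 80 ≡ 52; y = λ·(28 - 52) - 34 ≡ 72. → (52, 72)
7P: (52, 72) + (52, 25): same x and y₁ ≡ -y₂, so the sum is O.
7P = O, so the order is 7.

7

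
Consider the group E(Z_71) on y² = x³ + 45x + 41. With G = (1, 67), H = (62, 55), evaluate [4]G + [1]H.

(32, 58)

First 4G:
Repeated addition: build up to 4G.
2G: tangent at (1, 67): λ = (3·1² + 45)/(2·67) ≡ 48/63. 63⁻¹ ≡ 62 (mod 71), so λ ≡ 48·62 ≡ 65.
  x = λ² - 1 - 1 = 4225 - 2 ≡ 34; y = λ·(1 - 34) - 67 ≡ 60. → (34, 60)
3G: (34, 60) + (1, 67). λ = (67 - 60)/(1 - 34) ≡ 7/38 mod 71. 38⁻¹ ≡ 43 (mod 71), so λ ≡ 17.
  x = λ² - 34 - 1 = 289 - 35 ≡ 41; y = λ·(34 - 41) - 60 ≡ 34. → (41, 34)
4G: (41, 34) + (1, 67). λ = (67 - 34)/(1 - 41) ≡ 33/31 mod 71. 31⁻¹ ≡ 55 (mod 71), so λ ≡ 40.
  x = λ² - 41 - 1 = 1600 - 42 ≡ 67; y = λ·(41 - 67) - 34 ≡ 62. → (67, 62)
4G = (67, 62).
Finally 4G + H:
(67, 62) + (62, 55). λ = (55 - 62)/(62 - 67) ≡ 64/66 mod 71. 66⁻¹ ≡ 14 (mod 71) since 66·14 = 924 ≡ 1, so λ ≡ 44.
  x = λ² - 67 - 62 = 1936 - 129 ≡ 32; y = λ·(67 - 32) - 62 ≡ 58. → (32, 58)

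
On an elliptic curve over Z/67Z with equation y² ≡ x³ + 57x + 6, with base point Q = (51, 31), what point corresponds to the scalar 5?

(24, 49)

Double-and-add on 5 = (101)₂. Start with Q = (51, 31) for the leading 1-bit.
double: tangent at (51, 31): λ = (3·51² + 57)/(2·31) ≡ 21/62. 62⁻¹ ≡ 40 (mod 67) since 62·40 = 2480 ≡ 1, so λ ≡ 21·40 ≡ 36.
  x = λ² - 51 - 51 = 1296 - 102 ≡ 55; y = λ·(51 - 55) - 31 ≡ 26. → (55, 26)
double: tangent at (55, 26): λ = (3·55² + 57)/(2·26) ≡ 20/52. 52⁻¹ ≡ 58 (mod 67), so λ ≡ 20·58 ≡ 21.
  x = λ² - 55 - 55 = 441 - 110 ≡ 63; y = λ·(55 - 63) - 26 ≡ 7. → (63, 7)
add Q: (63, 7) + (51, 31). λ = (31 - 7)/(51 - 63) ≡ 24/55 mod 67. 55⁻¹ ≡ 39 (mod 67) since 55·39 = 2145 ≡ 1, so λ ≡ 65.
  x = λ² - 63 - 51 = 4225 - 114 ≡ 24; y = λ·(63 - 24) - 7 ≡ 49. → (24, 49)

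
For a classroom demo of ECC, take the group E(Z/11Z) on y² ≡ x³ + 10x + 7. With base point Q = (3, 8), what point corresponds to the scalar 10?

(3, 8)

Double-and-add on 10 = (1010)₂. Start with Q = (3, 8) for the leading 1-bit.
double: tangent at (3, 8): λ = (3·3² + 10)/(2·8) ≡ 4/5. 5⁻¹ ≡ 9 (mod 11), so λ ≡ 4·9 ≡ 3.
  x = λ² - 3 - 3 = 9 - 6 ≡ 3; y = λ·(3 - 3) - 8 ≡ 3. → (3, 3)
double: tangent at (3, 3): λ = (3·3² + 10)/(2·3) ≡ 4/6. 6⁻¹ ≡ 2 (mod 11), so λ ≡ 4·2 ≡ 8.
  x = λ² - 3 - 3 = 64 - 6 ≡ 3; y = λ·(3 - 3) - 3 ≡ 8. → (3, 8)
add Q: tangent at (3, 8): λ = (3·3² + 10)/(2·8) ≡ 4/5. 5⁻¹ ≡ 9 (mod 11), so λ ≡ 4·9 ≡ 3.
  x = λ² - 3 - 3 = 9 - 6 ≡ 3; y = λ·(3 - 3) - 8 ≡ 3. → (3, 3)
double: tangent at (3, 3): λ = (3·3² + 10)/(2·3) ≡ 4/6. 6⁻¹ ≡ 2 (mod 11) since 6·2 = 12 ≡ 1, so λ ≡ 4·2 ≡ 8.
  x = λ² - 3 - 3 = 64 - 6 ≡ 3; y = λ·(3 - 3) - 3 ≡ 8. → (3, 8)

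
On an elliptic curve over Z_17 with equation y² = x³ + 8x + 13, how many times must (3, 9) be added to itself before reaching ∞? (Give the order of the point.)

7

2P: tangent at (3, 9): λ = (3·3² + 8)/(2·9) ≡ 1/1. 1⁻¹ ≡ 1 (mod 17) since 1·1 = 1 ≡ 1, so λ ≡ 1·1 ≡ 1.
  x = λ² - 3 - 3 = 1 - 6 ≡ 12; y = λ·(3 - 12) - 9 ≡ 16. → (12, 16)
3P: (12, 16) + (3, 9). λ = (9 - 16)/(3 - 12) ≡ 10/8 mod 17. 8⁻¹ ≡ 15 (mod 17) since 8·15 = 120 ≡ 1, so λ ≡ 14.
  x = λ² - 12 - 3 = 196 - 15 ≡ 11; y = λ·(12 - 11) - 16 ≡ 15. → (11, 15)
4P: (11, 15) + (3, 9). λ = (9 - 15)/(3 - 11) ≡ 11/9 mod 17. 9⁻¹ ≡ 2 (mod 17), so λ ≡ 5.
  x = λ² - 11 - 3 = 25 - 14 ≡ 11; y = λ·(11 - 11) - 15 ≡ 2. → (11, 2)
5P: (11, 2) + (3, 9). λ = (9 - 2)/(3 - 11) ≡ 7/9 mod 17. 9⁻¹ ≡ 2 (mod 17), so λ ≡ 14.
  x = λ² - 11 - 3 = 196 - 14 ≡ 12; y = λ·(11 - 12) - 2 ≡ 1. → (12, 1)
6P: (12, 1) + (3, 9). λ = (9 - 1)/(3 - 12) ≡ 8/8 mod 17. 8⁻¹ ≡ 15 (mod 17) since 8·15 = 120 ≡ 1, so λ ≡ 1.
  x = λ² - 12 - 3 = 1 - 15 ≡ 3; y = λ·(12 - 3) - 1 ≡ 8. → (3, 8)
7P: (3, 8) + (3, 9): same x and y₁ ≡ -y₂, so the sum is ∞.
7P = ∞, so the order is 7.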